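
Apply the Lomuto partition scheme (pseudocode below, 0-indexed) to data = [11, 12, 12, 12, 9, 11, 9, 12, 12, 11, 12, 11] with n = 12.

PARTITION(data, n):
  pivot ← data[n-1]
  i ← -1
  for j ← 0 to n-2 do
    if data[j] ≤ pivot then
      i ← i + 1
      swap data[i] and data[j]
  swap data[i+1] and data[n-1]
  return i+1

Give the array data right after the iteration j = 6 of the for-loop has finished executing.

[11, 9, 11, 9, 12, 12, 12, 12, 12, 11, 12, 11]

pivot=11, i=-1
j=0: 11≤11, i=0, swap(0,0) ⇒ [11, 12, 12, 12, 9, 11, 9, 12, 12, 11, 12, 11]
j=1: 12>11, skip
j=2: 12>11, skip
j=3: 12>11, skip
j=4: 9≤11, i=1, swap(1,4) ⇒ [11, 9, 12, 12, 12, 11, 9, 12, 12, 11, 12, 11]
j=5: 11≤11, i=2, swap(2,5) ⇒ [11, 9, 11, 12, 12, 12, 9, 12, 12, 11, 12, 11]
j=6: 9≤11, i=3, swap(3,6) ⇒ [11, 9, 11, 9, 12, 12, 12, 12, 12, 11, 12, 11]
(after j=6) data = [11, 9, 11, 9, 12, 12, 12, 12, 12, 11, 12, 11]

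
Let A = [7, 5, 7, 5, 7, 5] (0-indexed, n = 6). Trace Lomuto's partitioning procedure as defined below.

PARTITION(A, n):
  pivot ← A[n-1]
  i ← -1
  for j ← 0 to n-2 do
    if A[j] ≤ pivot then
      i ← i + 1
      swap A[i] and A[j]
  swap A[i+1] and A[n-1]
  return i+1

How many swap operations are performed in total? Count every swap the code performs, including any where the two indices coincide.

pivot=5, i=-1
j=0: 7>5, skip
j=1: 5≤5, i=0, swap(0,1) ⇒ [5, 7, 7, 5, 7, 5]
j=2: 7>5, skip
j=3: 5≤5, i=1, swap(1,3) ⇒ [5, 5, 7, 7, 7, 5]
j=4: 7>5, skip
swap(2,5) ⇒ [5, 5, 5, 7, 7, 7]; return 2

3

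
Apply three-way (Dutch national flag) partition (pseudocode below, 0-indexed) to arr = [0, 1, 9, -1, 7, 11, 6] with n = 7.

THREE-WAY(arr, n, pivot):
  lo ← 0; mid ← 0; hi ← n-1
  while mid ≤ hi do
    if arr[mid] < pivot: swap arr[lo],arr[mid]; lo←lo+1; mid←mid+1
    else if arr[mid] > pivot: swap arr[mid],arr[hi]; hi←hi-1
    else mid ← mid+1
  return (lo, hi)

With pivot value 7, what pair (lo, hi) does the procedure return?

(4, 4)

pivot = 7; lo=0, mid=0, hi=6
arr[mid]=0<7: swap arr[0],arr[0]; lo=1,mid=1 → [0, 1, 9, -1, 7, 11, 6]
arr[mid]=1<7: swap arr[1],arr[1]; lo=2,mid=2 → [0, 1, 9, -1, 7, 11, 6]
arr[mid]=9>7: swap arr[2],arr[6]; hi=5 → [0, 1, 6, -1, 7, 11, 9]
arr[mid]=6<7: swap arr[2],arr[2]; lo=3,mid=3 → [0, 1, 6, -1, 7, 11, 9]
arr[mid]=-1<7: swap arr[3],arr[3]; lo=4,mid=4 → [0, 1, 6, -1, 7, 11, 9]
arr[mid]=7=7: mid=5
arr[mid]=11>7: swap arr[5],arr[5]; hi=4 → [0, 1, 6, -1, 7, 11, 9]
end: lo=4, hi=4; arr = [0, 1, 6, -1, 7, 11, 9]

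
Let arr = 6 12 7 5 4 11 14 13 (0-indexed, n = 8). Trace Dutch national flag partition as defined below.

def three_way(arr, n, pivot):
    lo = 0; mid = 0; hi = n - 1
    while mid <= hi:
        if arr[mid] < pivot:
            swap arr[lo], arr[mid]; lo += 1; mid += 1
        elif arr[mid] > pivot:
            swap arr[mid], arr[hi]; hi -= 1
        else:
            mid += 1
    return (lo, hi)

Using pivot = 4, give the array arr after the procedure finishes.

pivot = 4; lo=0, mid=0, hi=7
arr[mid]=6>4: swap arr[0],arr[7]; hi=6 → 13 12 7 5 4 11 14 6
arr[mid]=13>4: swap arr[0],arr[6]; hi=5 → 14 12 7 5 4 11 13 6
arr[mid]=14>4: swap arr[0],arr[5]; hi=4 → 11 12 7 5 4 14 13 6
arr[mid]=11>4: swap arr[0],arr[4]; hi=3 → 4 12 7 5 11 14 13 6
arr[mid]=4=4: mid=1
arr[mid]=12>4: swap arr[1],arr[3]; hi=2 → 4 5 7 12 11 14 13 6
arr[mid]=5>4: swap arr[1],arr[2]; hi=1 → 4 7 5 12 11 14 13 6
arr[mid]=7>4: swap arr[1],arr[1]; hi=0 → 4 7 5 12 11 14 13 6
end: lo=0, hi=0; arr = 4 7 5 12 11 14 13 6

4 7 5 12 11 14 13 6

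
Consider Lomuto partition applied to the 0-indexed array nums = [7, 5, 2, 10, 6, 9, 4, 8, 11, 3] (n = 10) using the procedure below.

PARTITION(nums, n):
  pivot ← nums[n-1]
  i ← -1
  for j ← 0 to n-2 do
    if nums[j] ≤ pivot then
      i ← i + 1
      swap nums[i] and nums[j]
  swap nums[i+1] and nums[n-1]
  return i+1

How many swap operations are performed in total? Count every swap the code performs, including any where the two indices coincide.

2

pivot=3, i=-1
j=0: 7>3, skip
j=1: 5>3, skip
j=2: 2≤3, i=0, swap(0,2) ⇒ [2, 5, 7, 10, 6, 9, 4, 8, 11, 3]
j=3: 10>3, skip
j=4: 6>3, skip
j=5: 9>3, skip
j=6: 4>3, skip
j=7: 8>3, skip
j=8: 11>3, skip
swap(1,9) ⇒ [2, 3, 7, 10, 6, 9, 4, 8, 11, 5]; return 1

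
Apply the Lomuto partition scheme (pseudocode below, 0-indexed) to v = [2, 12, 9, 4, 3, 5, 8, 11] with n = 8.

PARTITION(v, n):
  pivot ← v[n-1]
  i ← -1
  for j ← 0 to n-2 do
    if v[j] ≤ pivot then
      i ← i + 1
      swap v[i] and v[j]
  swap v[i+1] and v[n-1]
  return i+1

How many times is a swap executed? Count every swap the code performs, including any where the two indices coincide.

7

pivot = v[7] = 11; i = -1
j=0: v[0]=2 ≤ 11 → i=0, swap v[0],v[0] (no change) → [2, 12, 9, 4, 3, 5, 8, 11]
j=1: v[1]=12 > 11 → no swap
j=2: v[2]=9 ≤ 11 → i=1, swap v[1],v[2] → [2, 9, 12, 4, 3, 5, 8, 11]
j=3: v[3]=4 ≤ 11 → i=2, swap v[2],v[3] → [2, 9, 4, 12, 3, 5, 8, 11]
j=4: v[4]=3 ≤ 11 → i=3, swap v[3],v[4] → [2, 9, 4, 3, 12, 5, 8, 11]
j=5: v[5]=5 ≤ 11 → i=4, swap v[4],v[5] → [2, 9, 4, 3, 5, 12, 8, 11]
j=6: v[6]=8 ≤ 11 → i=5, swap v[5],v[6] → [2, 9, 4, 3, 5, 8, 12, 11]
final swap v[6],v[7] → [2, 9, 4, 3, 5, 8, 11, 12]; return 6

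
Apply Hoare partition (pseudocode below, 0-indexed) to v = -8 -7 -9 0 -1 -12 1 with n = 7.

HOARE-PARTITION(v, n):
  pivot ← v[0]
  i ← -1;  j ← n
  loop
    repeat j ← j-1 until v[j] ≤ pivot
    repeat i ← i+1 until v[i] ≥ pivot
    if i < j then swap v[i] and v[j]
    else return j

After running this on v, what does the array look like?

-12 -9 -7 0 -1 -8 1

pivot = v[0] = -8; i = -1, j = 7
j→5 (v[5]=-12≤-8), i→0 (v[0]=-8≥-8); i<j, swap → -12 -7 -9 0 -1 -8 1
j→2 (v[2]=-9≤-8), i→1 (v[1]=-7≥-8); i<j, swap → -12 -9 -7 0 -1 -8 1
j→1, i→2; i≥j, return j=1. v = -12 -9 -7 0 -1 -8 1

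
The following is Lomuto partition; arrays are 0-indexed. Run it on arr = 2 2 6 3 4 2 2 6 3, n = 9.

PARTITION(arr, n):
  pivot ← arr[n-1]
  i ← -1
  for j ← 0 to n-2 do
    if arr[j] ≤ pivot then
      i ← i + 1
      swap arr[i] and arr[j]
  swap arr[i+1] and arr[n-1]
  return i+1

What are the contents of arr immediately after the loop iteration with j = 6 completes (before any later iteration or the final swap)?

2 2 3 2 2 6 4 6 3

pivot=3, i=-1
j=0: 2≤3, i=0, swap(0,0) ⇒ 2 2 6 3 4 2 2 6 3
j=1: 2≤3, i=1, swap(1,1) ⇒ 2 2 6 3 4 2 2 6 3
j=2: 6>3, skip
j=3: 3≤3, i=2, swap(2,3) ⇒ 2 2 3 6 4 2 2 6 3
j=4: 4>3, skip
j=5: 2≤3, i=3, swap(3,5) ⇒ 2 2 3 2 4 6 2 6 3
j=6: 2≤3, i=4, swap(4,6) ⇒ 2 2 3 2 2 6 4 6 3
(after j=6) arr = 2 2 3 2 2 6 4 6 3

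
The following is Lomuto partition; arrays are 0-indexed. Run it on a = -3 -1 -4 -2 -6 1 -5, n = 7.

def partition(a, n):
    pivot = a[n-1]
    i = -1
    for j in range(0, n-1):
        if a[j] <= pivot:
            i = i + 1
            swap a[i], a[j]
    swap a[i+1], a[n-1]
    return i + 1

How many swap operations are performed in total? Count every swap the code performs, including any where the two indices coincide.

2

pivot = a[6] = -5; i = -1
j=0: a[0]=-3 > -5 → no swap
j=1: a[1]=-1 > -5 → no swap
j=2: a[2]=-4 > -5 → no swap
j=3: a[3]=-2 > -5 → no swap
j=4: a[4]=-6 ≤ -5 → i=0, swap a[0],a[4] → -6 -1 -4 -2 -3 1 -5
j=5: a[5]=1 > -5 → no swap
final swap a[1],a[6] → -6 -5 -4 -2 -3 1 -1; return 1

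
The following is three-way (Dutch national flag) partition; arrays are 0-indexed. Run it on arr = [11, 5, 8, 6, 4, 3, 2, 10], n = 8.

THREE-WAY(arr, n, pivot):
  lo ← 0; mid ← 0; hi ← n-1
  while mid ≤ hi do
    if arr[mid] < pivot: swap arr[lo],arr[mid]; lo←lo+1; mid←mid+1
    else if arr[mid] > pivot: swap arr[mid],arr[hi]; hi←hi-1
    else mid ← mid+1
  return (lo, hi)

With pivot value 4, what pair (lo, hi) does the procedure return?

(2, 2)

lo=0 mid=0 hi=7
11>4: swap(0,7), hi=6 ⇒ [10, 5, 8, 6, 4, 3, 2, 11]
10>4: swap(0,6), hi=5 ⇒ [2, 5, 8, 6, 4, 3, 10, 11]
2<4: swap(0,0), lo=1 mid=1 ⇒ [2, 5, 8, 6, 4, 3, 10, 11]
5>4: swap(1,5), hi=4 ⇒ [2, 3, 8, 6, 4, 5, 10, 11]
3<4: swap(1,1), lo=2 mid=2 ⇒ [2, 3, 8, 6, 4, 5, 10, 11]
8>4: swap(2,4), hi=3 ⇒ [2, 3, 4, 6, 8, 5, 10, 11]
4=4: mid=3
6>4: swap(3,3), hi=2 ⇒ [2, 3, 4, 6, 8, 5, 10, 11]
done. lo=2 hi=2; arr=[2, 3, 4, 6, 8, 5, 10, 11]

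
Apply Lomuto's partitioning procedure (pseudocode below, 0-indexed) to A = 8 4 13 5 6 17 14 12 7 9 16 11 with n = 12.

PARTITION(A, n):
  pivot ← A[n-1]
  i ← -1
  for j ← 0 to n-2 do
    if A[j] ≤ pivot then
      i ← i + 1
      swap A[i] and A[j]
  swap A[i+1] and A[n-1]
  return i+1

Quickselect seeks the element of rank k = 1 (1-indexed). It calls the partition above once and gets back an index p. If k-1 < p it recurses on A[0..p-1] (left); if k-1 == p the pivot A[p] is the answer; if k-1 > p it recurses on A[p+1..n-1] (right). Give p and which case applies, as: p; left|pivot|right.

pivot=11, i=-1
j=0: 8≤11, i=0, swap(0,0) ⇒ 8 4 13 5 6 17 14 12 7 9 16 11
j=1: 4≤11, i=1, swap(1,1) ⇒ 8 4 13 5 6 17 14 12 7 9 16 11
j=2: 13>11, skip
j=3: 5≤11, i=2, swap(2,3) ⇒ 8 4 5 13 6 17 14 12 7 9 16 11
j=4: 6≤11, i=3, swap(3,4) ⇒ 8 4 5 6 13 17 14 12 7 9 16 11
j=5: 17>11, skip
j=6: 14>11, skip
j=7: 12>11, skip
j=8: 7≤11, i=4, swap(4,8) ⇒ 8 4 5 6 7 17 14 12 13 9 16 11
j=9: 9≤11, i=5, swap(5,9) ⇒ 8 4 5 6 7 9 14 12 13 17 16 11
j=10: 16>11, skip
swap(6,11) ⇒ 8 4 5 6 7 9 11 12 13 17 16 14; return 6
p = 6; k-1 = 0 < 6 ⇒ left

6; left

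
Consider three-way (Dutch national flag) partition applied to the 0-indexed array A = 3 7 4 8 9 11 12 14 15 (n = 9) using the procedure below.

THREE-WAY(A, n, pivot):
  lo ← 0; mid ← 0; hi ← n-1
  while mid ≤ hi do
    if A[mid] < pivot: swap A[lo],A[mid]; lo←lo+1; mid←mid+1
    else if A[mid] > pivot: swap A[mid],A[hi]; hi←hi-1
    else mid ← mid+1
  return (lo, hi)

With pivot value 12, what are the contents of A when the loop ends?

3 7 4 8 9 11 12 15 14

lo=0 mid=0 hi=8
3<12: swap(0,0), lo=1 mid=1 ⇒ 3 7 4 8 9 11 12 14 15
7<12: swap(1,1), lo=2 mid=2 ⇒ 3 7 4 8 9 11 12 14 15
4<12: swap(2,2), lo=3 mid=3 ⇒ 3 7 4 8 9 11 12 14 15
8<12: swap(3,3), lo=4 mid=4 ⇒ 3 7 4 8 9 11 12 14 15
9<12: swap(4,4), lo=5 mid=5 ⇒ 3 7 4 8 9 11 12 14 15
11<12: swap(5,5), lo=6 mid=6 ⇒ 3 7 4 8 9 11 12 14 15
12=12: mid=7
14>12: swap(7,8), hi=7 ⇒ 3 7 4 8 9 11 12 15 14
15>12: swap(7,7), hi=6 ⇒ 3 7 4 8 9 11 12 15 14
done. lo=6 hi=6; A=3 7 4 8 9 11 12 15 14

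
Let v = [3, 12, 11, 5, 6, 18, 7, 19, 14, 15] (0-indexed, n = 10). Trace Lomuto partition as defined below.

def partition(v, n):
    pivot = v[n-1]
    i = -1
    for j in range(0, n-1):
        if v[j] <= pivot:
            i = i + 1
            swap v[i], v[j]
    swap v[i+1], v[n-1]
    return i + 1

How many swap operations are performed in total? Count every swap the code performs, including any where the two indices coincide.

8

pivot=15, i=-1
j=0: 3≤15, i=0, swap(0,0) ⇒ [3, 12, 11, 5, 6, 18, 7, 19, 14, 15]
j=1: 12≤15, i=1, swap(1,1) ⇒ [3, 12, 11, 5, 6, 18, 7, 19, 14, 15]
j=2: 11≤15, i=2, swap(2,2) ⇒ [3, 12, 11, 5, 6, 18, 7, 19, 14, 15]
j=3: 5≤15, i=3, swap(3,3) ⇒ [3, 12, 11, 5, 6, 18, 7, 19, 14, 15]
j=4: 6≤15, i=4, swap(4,4) ⇒ [3, 12, 11, 5, 6, 18, 7, 19, 14, 15]
j=5: 18>15, skip
j=6: 7≤15, i=5, swap(5,6) ⇒ [3, 12, 11, 5, 6, 7, 18, 19, 14, 15]
j=7: 19>15, skip
j=8: 14≤15, i=6, swap(6,8) ⇒ [3, 12, 11, 5, 6, 7, 14, 19, 18, 15]
swap(7,9) ⇒ [3, 12, 11, 5, 6, 7, 14, 15, 18, 19]; return 7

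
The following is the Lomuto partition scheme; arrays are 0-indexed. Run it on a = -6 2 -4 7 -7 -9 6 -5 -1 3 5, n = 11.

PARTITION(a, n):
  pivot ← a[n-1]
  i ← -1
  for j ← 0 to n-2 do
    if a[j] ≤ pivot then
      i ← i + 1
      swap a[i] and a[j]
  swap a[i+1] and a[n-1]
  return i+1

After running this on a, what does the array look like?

pivot = a[10] = 5; i = -1
j=0: a[0]=-6 ≤ 5 → i=0, swap a[0],a[0] (no change) → -6 2 -4 7 -7 -9 6 -5 -1 3 5
j=1: a[1]=2 ≤ 5 → i=1, swap a[1],a[1] (no change) → -6 2 -4 7 -7 -9 6 -5 -1 3 5
j=2: a[2]=-4 ≤ 5 → i=2, swap a[2],a[2] (no change) → -6 2 -4 7 -7 -9 6 -5 -1 3 5
j=3: a[3]=7 > 5 → no swap
j=4: a[4]=-7 ≤ 5 → i=3, swap a[3],a[4] → -6 2 -4 -7 7 -9 6 -5 -1 3 5
j=5: a[5]=-9 ≤ 5 → i=4, swap a[4],a[5] → -6 2 -4 -7 -9 7 6 -5 -1 3 5
j=6: a[6]=6 > 5 → no swap
j=7: a[7]=-5 ≤ 5 → i=5, swap a[5],a[7] → -6 2 -4 -7 -9 -5 6 7 -1 3 5
j=8: a[8]=-1 ≤ 5 → i=6, swap a[6],a[8] → -6 2 -4 -7 -9 -5 -1 7 6 3 5
j=9: a[9]=3 ≤ 5 → i=7, swap a[7],a[9] → -6 2 -4 -7 -9 -5 -1 3 6 7 5
final swap a[8],a[10] → -6 2 -4 -7 -9 -5 -1 3 5 7 6; return 8

-6 2 -4 -7 -9 -5 -1 3 5 7 6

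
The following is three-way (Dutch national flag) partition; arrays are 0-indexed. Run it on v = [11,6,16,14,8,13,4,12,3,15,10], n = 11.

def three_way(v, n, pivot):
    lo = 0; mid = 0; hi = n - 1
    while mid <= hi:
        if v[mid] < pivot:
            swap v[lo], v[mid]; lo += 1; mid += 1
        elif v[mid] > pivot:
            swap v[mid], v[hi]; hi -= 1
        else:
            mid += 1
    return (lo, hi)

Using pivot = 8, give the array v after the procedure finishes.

pivot = 8; lo=0, mid=0, hi=10
v[mid]=11>8: swap v[0],v[10]; hi=9 → [10,6,16,14,8,13,4,12,3,15,11]
v[mid]=10>8: swap v[0],v[9]; hi=8 → [15,6,16,14,8,13,4,12,3,10,11]
v[mid]=15>8: swap v[0],v[8]; hi=7 → [3,6,16,14,8,13,4,12,15,10,11]
v[mid]=3<8: swap v[0],v[0]; lo=1,mid=1 → [3,6,16,14,8,13,4,12,15,10,11]
v[mid]=6<8: swap v[1],v[1]; lo=2,mid=2 → [3,6,16,14,8,13,4,12,15,10,11]
v[mid]=16>8: swap v[2],v[7]; hi=6 → [3,6,12,14,8,13,4,16,15,10,11]
v[mid]=12>8: swap v[2],v[6]; hi=5 → [3,6,4,14,8,13,12,16,15,10,11]
v[mid]=4<8: swap v[2],v[2]; lo=3,mid=3 → [3,6,4,14,8,13,12,16,15,10,11]
v[mid]=14>8: swap v[3],v[5]; hi=4 → [3,6,4,13,8,14,12,16,15,10,11]
v[mid]=13>8: swap v[3],v[4]; hi=3 → [3,6,4,8,13,14,12,16,15,10,11]
v[mid]=8=8: mid=4
end: lo=3, hi=3; v = [3,6,4,8,13,14,12,16,15,10,11]

[3,6,4,8,13,14,12,16,15,10,11]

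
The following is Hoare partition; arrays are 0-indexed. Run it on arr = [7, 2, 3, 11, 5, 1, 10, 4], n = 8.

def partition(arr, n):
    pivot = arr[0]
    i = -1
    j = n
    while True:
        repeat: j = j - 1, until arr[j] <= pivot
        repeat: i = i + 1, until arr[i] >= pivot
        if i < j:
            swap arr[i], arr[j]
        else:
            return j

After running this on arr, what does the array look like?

pivot = arr[0] = 7; i = -1, j = 8
j→7 (arr[7]=4≤7), i→0 (arr[0]=7≥7); i<j, swap → [4, 2, 3, 11, 5, 1, 10, 7]
j→5 (arr[5]=1≤7), i→3 (arr[3]=11≥7); i<j, swap → [4, 2, 3, 1, 5, 11, 10, 7]
j→4, i→5; i≥j, return j=4. arr = [4, 2, 3, 1, 5, 11, 10, 7]

[4, 2, 3, 1, 5, 11, 10, 7]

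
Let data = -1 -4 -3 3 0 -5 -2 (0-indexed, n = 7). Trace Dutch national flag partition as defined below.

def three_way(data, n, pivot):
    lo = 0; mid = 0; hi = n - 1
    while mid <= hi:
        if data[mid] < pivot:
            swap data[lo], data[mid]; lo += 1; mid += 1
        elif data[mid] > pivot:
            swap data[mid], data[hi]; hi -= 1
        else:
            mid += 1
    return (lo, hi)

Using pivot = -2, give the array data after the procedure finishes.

-4 -3 -5 -2 0 3 -1

lo=0 mid=0 hi=6
-1>-2: swap(0,6), hi=5 ⇒ -2 -4 -3 3 0 -5 -1
-2=-2: mid=1
-4<-2: swap(0,1), lo=1 mid=2 ⇒ -4 -2 -3 3 0 -5 -1
-3<-2: swap(1,2), lo=2 mid=3 ⇒ -4 -3 -2 3 0 -5 -1
3>-2: swap(3,5), hi=4 ⇒ -4 -3 -2 -5 0 3 -1
-5<-2: swap(2,3), lo=3 mid=4 ⇒ -4 -3 -5 -2 0 3 -1
0>-2: swap(4,4), hi=3 ⇒ -4 -3 -5 -2 0 3 -1
done. lo=3 hi=3; data=-4 -3 -5 -2 0 3 -1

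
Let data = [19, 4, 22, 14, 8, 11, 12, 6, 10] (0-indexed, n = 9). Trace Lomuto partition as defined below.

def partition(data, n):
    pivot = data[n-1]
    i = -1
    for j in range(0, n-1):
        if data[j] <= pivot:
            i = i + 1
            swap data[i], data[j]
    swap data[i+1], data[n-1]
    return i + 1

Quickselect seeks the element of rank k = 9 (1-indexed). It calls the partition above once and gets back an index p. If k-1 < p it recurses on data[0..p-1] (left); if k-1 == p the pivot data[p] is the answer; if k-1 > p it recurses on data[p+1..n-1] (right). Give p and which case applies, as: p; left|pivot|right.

pivot=10, i=-1
j=0: 19>10, skip
j=1: 4≤10, i=0, swap(0,1) ⇒ [4, 19, 22, 14, 8, 11, 12, 6, 10]
j=2: 22>10, skip
j=3: 14>10, skip
j=4: 8≤10, i=1, swap(1,4) ⇒ [4, 8, 22, 14, 19, 11, 12, 6, 10]
j=5: 11>10, skip
j=6: 12>10, skip
j=7: 6≤10, i=2, swap(2,7) ⇒ [4, 8, 6, 14, 19, 11, 12, 22, 10]
swap(3,8) ⇒ [4, 8, 6, 10, 19, 11, 12, 22, 14]; return 3
p = 3; k-1 = 8 > 3 ⇒ right

3; right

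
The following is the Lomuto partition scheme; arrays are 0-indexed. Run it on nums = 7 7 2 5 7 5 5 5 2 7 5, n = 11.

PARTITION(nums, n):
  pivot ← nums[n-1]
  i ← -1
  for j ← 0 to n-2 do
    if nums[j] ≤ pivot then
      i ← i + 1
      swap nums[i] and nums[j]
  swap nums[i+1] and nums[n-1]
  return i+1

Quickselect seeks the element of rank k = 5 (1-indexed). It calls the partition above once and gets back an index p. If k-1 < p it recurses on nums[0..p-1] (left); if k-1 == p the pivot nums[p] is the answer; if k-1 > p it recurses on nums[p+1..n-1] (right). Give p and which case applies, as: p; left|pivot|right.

pivot = nums[10] = 5; i = -1
j=0: nums[0]=7 > 5 → no swap
j=1: nums[1]=7 > 5 → no swap
j=2: nums[2]=2 ≤ 5 → i=0, swap nums[0],nums[2] → 2 7 7 5 7 5 5 5 2 7 5
j=3: nums[3]=5 ≤ 5 → i=1, swap nums[1],nums[3] → 2 5 7 7 7 5 5 5 2 7 5
j=4: nums[4]=7 > 5 → no swap
j=5: nums[5]=5 ≤ 5 → i=2, swap nums[2],nums[5] → 2 5 5 7 7 7 5 5 2 7 5
j=6: nums[6]=5 ≤ 5 → i=3, swap nums[3],nums[6] → 2 5 5 5 7 7 7 5 2 7 5
j=7: nums[7]=5 ≤ 5 → i=4, swap nums[4],nums[7] → 2 5 5 5 5 7 7 7 2 7 5
j=8: nums[8]=2 ≤ 5 → i=5, swap nums[5],nums[8] → 2 5 5 5 5 2 7 7 7 7 5
j=9: nums[9]=7 > 5 → no swap
final swap nums[6],nums[10] → 2 5 5 5 5 2 5 7 7 7 7; return 6
p = 6; k-1 = 4 < 6 ⇒ left

6; left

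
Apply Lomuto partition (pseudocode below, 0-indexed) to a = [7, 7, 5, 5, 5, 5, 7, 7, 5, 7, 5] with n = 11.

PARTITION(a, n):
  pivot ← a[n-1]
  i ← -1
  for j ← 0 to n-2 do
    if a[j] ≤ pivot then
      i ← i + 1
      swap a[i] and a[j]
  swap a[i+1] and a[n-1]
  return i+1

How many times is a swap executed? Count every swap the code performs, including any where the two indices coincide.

pivot = a[10] = 5; i = -1
j=0: a[0]=7 > 5 → no swap
j=1: a[1]=7 > 5 → no swap
j=2: a[2]=5 ≤ 5 → i=0, swap a[0],a[2] → [5, 7, 7, 5, 5, 5, 7, 7, 5, 7, 5]
j=3: a[3]=5 ≤ 5 → i=1, swap a[1],a[3] → [5, 5, 7, 7, 5, 5, 7, 7, 5, 7, 5]
j=4: a[4]=5 ≤ 5 → i=2, swap a[2],a[4] → [5, 5, 5, 7, 7, 5, 7, 7, 5, 7, 5]
j=5: a[5]=5 ≤ 5 → i=3, swap a[3],a[5] → [5, 5, 5, 5, 7, 7, 7, 7, 5, 7, 5]
j=6: a[6]=7 > 5 → no swap
j=7: a[7]=7 > 5 → no swap
j=8: a[8]=5 ≤ 5 → i=4, swap a[4],a[8] → [5, 5, 5, 5, 5, 7, 7, 7, 7, 7, 5]
j=9: a[9]=7 > 5 → no swap
final swap a[5],a[10] → [5, 5, 5, 5, 5, 5, 7, 7, 7, 7, 7]; return 5

6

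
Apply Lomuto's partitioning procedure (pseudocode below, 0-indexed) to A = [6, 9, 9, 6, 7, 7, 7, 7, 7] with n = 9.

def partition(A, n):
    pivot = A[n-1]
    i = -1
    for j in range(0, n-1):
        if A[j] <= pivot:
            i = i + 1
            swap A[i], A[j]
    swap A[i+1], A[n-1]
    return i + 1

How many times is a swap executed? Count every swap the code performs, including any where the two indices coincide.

7

pivot=7, i=-1
j=0: 6≤7, i=0, swap(0,0) ⇒ [6, 9, 9, 6, 7, 7, 7, 7, 7]
j=1: 9>7, skip
j=2: 9>7, skip
j=3: 6≤7, i=1, swap(1,3) ⇒ [6, 6, 9, 9, 7, 7, 7, 7, 7]
j=4: 7≤7, i=2, swap(2,4) ⇒ [6, 6, 7, 9, 9, 7, 7, 7, 7]
j=5: 7≤7, i=3, swap(3,5) ⇒ [6, 6, 7, 7, 9, 9, 7, 7, 7]
j=6: 7≤7, i=4, swap(4,6) ⇒ [6, 6, 7, 7, 7, 9, 9, 7, 7]
j=7: 7≤7, i=5, swap(5,7) ⇒ [6, 6, 7, 7, 7, 7, 9, 9, 7]
swap(6,8) ⇒ [6, 6, 7, 7, 7, 7, 7, 9, 9]; return 6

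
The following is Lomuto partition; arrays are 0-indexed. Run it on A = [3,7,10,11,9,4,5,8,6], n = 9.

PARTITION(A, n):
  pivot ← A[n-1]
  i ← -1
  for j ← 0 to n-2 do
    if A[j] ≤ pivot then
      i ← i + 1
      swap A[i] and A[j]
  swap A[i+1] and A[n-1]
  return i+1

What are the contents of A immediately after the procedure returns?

pivot=6, i=-1
j=0: 3≤6, i=0, swap(0,0) ⇒ [3,7,10,11,9,4,5,8,6]
j=1: 7>6, skip
j=2: 10>6, skip
j=3: 11>6, skip
j=4: 9>6, skip
j=5: 4≤6, i=1, swap(1,5) ⇒ [3,4,10,11,9,7,5,8,6]
j=6: 5≤6, i=2, swap(2,6) ⇒ [3,4,5,11,9,7,10,8,6]
j=7: 8>6, skip
swap(3,8) ⇒ [3,4,5,6,9,7,10,8,11]; return 3

[3,4,5,6,9,7,10,8,11]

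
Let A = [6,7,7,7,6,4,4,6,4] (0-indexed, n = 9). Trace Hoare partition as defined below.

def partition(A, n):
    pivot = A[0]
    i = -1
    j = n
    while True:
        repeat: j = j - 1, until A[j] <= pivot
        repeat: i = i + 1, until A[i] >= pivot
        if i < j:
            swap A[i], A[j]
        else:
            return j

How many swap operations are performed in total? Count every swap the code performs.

pivot=6
j stops at 8 (4), i stops at 0 (6); swap ⇒ [4,7,7,7,6,4,4,6,6]
j stops at 7 (6), i stops at 1 (7); swap ⇒ [4,6,7,7,6,4,4,7,6]
j stops at 6 (4), i stops at 2 (7); swap ⇒ [4,6,4,7,6,4,7,7,6]
j stops at 5 (4), i stops at 3 (7); swap ⇒ [4,6,4,4,6,7,7,7,6]
j stops at 4, i stops at 4; i≥j ⇒ return 4. A=[4,6,4,4,6,7,7,7,6]

4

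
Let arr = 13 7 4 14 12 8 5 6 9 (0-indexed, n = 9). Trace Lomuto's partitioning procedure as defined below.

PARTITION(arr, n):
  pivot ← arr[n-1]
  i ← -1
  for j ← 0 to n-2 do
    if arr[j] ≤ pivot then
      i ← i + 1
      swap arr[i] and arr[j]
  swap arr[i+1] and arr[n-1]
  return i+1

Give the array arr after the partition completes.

7 4 8 5 6 9 14 12 13

pivot = arr[8] = 9; i = -1
j=0: arr[0]=13 > 9 → no swap
j=1: arr[1]=7 ≤ 9 → i=0, swap arr[0],arr[1] → 7 13 4 14 12 8 5 6 9
j=2: arr[2]=4 ≤ 9 → i=1, swap arr[1],arr[2] → 7 4 13 14 12 8 5 6 9
j=3: arr[3]=14 > 9 → no swap
j=4: arr[4]=12 > 9 → no swap
j=5: arr[5]=8 ≤ 9 → i=2, swap arr[2],arr[5] → 7 4 8 14 12 13 5 6 9
j=6: arr[6]=5 ≤ 9 → i=3, swap arr[3],arr[6] → 7 4 8 5 12 13 14 6 9
j=7: arr[7]=6 ≤ 9 → i=4, swap arr[4],arr[7] → 7 4 8 5 6 13 14 12 9
final swap arr[5],arr[8] → 7 4 8 5 6 9 14 12 13; return 5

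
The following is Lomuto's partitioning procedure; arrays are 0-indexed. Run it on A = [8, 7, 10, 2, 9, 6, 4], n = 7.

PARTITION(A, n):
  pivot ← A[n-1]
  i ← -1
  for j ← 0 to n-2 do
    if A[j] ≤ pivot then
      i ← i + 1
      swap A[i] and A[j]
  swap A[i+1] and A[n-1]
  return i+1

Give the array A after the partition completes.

pivot = A[6] = 4; i = -1
j=0: A[0]=8 > 4 → no swap
j=1: A[1]=7 > 4 → no swap
j=2: A[2]=10 > 4 → no swap
j=3: A[3]=2 ≤ 4 → i=0, swap A[0],A[3] → [2, 7, 10, 8, 9, 6, 4]
j=4: A[4]=9 > 4 → no swap
j=5: A[5]=6 > 4 → no swap
final swap A[1],A[6] → [2, 4, 10, 8, 9, 6, 7]; return 1

[2, 4, 10, 8, 9, 6, 7]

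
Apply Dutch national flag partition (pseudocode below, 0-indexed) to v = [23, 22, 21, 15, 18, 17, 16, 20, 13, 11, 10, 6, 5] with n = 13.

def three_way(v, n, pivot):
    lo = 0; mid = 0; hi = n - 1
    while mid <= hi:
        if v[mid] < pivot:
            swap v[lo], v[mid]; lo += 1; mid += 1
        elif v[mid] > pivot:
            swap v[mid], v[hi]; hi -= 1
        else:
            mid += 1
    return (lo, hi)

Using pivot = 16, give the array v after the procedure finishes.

[5, 6, 10, 15, 11, 13, 16, 20, 17, 18, 21, 22, 23]

pivot = 16; lo=0, mid=0, hi=12
v[mid]=23>16: swap v[0],v[12]; hi=11 → [5, 22, 21, 15, 18, 17, 16, 20, 13, 11, 10, 6, 23]
v[mid]=5<16: swap v[0],v[0]; lo=1,mid=1 → [5, 22, 21, 15, 18, 17, 16, 20, 13, 11, 10, 6, 23]
v[mid]=22>16: swap v[1],v[11]; hi=10 → [5, 6, 21, 15, 18, 17, 16, 20, 13, 11, 10, 22, 23]
v[mid]=6<16: swap v[1],v[1]; lo=2,mid=2 → [5, 6, 21, 15, 18, 17, 16, 20, 13, 11, 10, 22, 23]
v[mid]=21>16: swap v[2],v[10]; hi=9 → [5, 6, 10, 15, 18, 17, 16, 20, 13, 11, 21, 22, 23]
v[mid]=10<16: swap v[2],v[2]; lo=3,mid=3 → [5, 6, 10, 15, 18, 17, 16, 20, 13, 11, 21, 22, 23]
v[mid]=15<16: swap v[3],v[3]; lo=4,mid=4 → [5, 6, 10, 15, 18, 17, 16, 20, 13, 11, 21, 22, 23]
v[mid]=18>16: swap v[4],v[9]; hi=8 → [5, 6, 10, 15, 11, 17, 16, 20, 13, 18, 21, 22, 23]
v[mid]=11<16: swap v[4],v[4]; lo=5,mid=5 → [5, 6, 10, 15, 11, 17, 16, 20, 13, 18, 21, 22, 23]
v[mid]=17>16: swap v[5],v[8]; hi=7 → [5, 6, 10, 15, 11, 13, 16, 20, 17, 18, 21, 22, 23]
v[mid]=13<16: swap v[5],v[5]; lo=6,mid=6 → [5, 6, 10, 15, 11, 13, 16, 20, 17, 18, 21, 22, 23]
v[mid]=16=16: mid=7
v[mid]=20>16: swap v[7],v[7]; hi=6 → [5, 6, 10, 15, 11, 13, 16, 20, 17, 18, 21, 22, 23]
end: lo=6, hi=6; v = [5, 6, 10, 15, 11, 13, 16, 20, 17, 18, 21, 22, 23]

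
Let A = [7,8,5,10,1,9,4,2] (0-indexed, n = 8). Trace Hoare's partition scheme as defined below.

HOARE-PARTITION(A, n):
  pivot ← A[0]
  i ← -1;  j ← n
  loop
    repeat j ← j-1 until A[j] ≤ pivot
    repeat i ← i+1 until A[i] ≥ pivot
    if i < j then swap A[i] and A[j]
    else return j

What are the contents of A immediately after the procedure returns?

pivot=7
j stops at 7 (2), i stops at 0 (7); swap ⇒ [2,8,5,10,1,9,4,7]
j stops at 6 (4), i stops at 1 (8); swap ⇒ [2,4,5,10,1,9,8,7]
j stops at 4 (1), i stops at 3 (10); swap ⇒ [2,4,5,1,10,9,8,7]
j stops at 3, i stops at 4; i≥j ⇒ return 3. A=[2,4,5,1,10,9,8,7]

[2,4,5,1,10,9,8,7]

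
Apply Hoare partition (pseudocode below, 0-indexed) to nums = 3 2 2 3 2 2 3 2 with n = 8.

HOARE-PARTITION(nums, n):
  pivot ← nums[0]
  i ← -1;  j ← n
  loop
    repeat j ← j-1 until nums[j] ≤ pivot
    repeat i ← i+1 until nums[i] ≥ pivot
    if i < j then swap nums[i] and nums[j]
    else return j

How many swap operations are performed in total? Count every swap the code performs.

2

pivot=3
j stops at 7 (2), i stops at 0 (3); swap ⇒ 2 2 2 3 2 2 3 3
j stops at 6 (3), i stops at 3 (3); swap ⇒ 2 2 2 3 2 2 3 3
j stops at 5, i stops at 6; i≥j ⇒ return 5. nums=2 2 2 3 2 2 3 3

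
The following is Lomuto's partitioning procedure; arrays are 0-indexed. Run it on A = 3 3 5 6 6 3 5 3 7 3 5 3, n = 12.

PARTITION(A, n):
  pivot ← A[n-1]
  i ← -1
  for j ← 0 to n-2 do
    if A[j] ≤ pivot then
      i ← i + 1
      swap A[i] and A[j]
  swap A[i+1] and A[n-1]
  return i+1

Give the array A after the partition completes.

pivot = A[11] = 3; i = -1
j=0: A[0]=3 ≤ 3 → i=0, swap A[0],A[0] (no change) → 3 3 5 6 6 3 5 3 7 3 5 3
j=1: A[1]=3 ≤ 3 → i=1, swap A[1],A[1] (no change) → 3 3 5 6 6 3 5 3 7 3 5 3
j=2: A[2]=5 > 3 → no swap
j=3: A[3]=6 > 3 → no swap
j=4: A[4]=6 > 3 → no swap
j=5: A[5]=3 ≤ 3 → i=2, swap A[2],A[5] → 3 3 3 6 6 5 5 3 7 3 5 3
j=6: A[6]=5 > 3 → no swap
j=7: A[7]=3 ≤ 3 → i=3, swap A[3],A[7] → 3 3 3 3 6 5 5 6 7 3 5 3
j=8: A[8]=7 > 3 → no swap
j=9: A[9]=3 ≤ 3 → i=4, swap A[4],A[9] → 3 3 3 3 3 5 5 6 7 6 5 3
j=10: A[10]=5 > 3 → no swap
final swap A[5],A[11] → 3 3 3 3 3 3 5 6 7 6 5 5; return 5

3 3 3 3 3 3 5 6 7 6 5 5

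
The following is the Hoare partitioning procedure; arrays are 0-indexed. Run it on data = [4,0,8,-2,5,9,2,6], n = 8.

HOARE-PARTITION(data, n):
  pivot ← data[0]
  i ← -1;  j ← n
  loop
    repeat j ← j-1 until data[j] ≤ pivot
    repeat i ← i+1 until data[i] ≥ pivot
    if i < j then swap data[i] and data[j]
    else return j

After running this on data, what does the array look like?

[2,0,-2,8,5,9,4,6]

pivot = data[0] = 4; i = -1, j = 8
j→6 (data[6]=2≤4), i→0 (data[0]=4≥4); i<j, swap → [2,0,8,-2,5,9,4,6]
j→3 (data[3]=-2≤4), i→2 (data[2]=8≥4); i<j, swap → [2,0,-2,8,5,9,4,6]
j→2, i→3; i≥j, return j=2. data = [2,0,-2,8,5,9,4,6]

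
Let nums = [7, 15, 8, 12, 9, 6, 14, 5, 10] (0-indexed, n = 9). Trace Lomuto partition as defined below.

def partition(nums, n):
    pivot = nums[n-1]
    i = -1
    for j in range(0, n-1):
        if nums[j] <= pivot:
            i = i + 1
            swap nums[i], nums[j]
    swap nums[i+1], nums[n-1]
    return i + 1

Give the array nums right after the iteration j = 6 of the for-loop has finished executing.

[7, 8, 9, 6, 15, 12, 14, 5, 10]

pivot = nums[8] = 10; i = -1
j=0: nums[0]=7 ≤ 10 → i=0, swap nums[0],nums[0] (no change) → [7, 15, 8, 12, 9, 6, 14, 5, 10]
j=1: nums[1]=15 > 10 → no swap
j=2: nums[2]=8 ≤ 10 → i=1, swap nums[1],nums[2] → [7, 8, 15, 12, 9, 6, 14, 5, 10]
j=3: nums[3]=12 > 10 → no swap
j=4: nums[4]=9 ≤ 10 → i=2, swap nums[2],nums[4] → [7, 8, 9, 12, 15, 6, 14, 5, 10]
j=5: nums[5]=6 ≤ 10 → i=3, swap nums[3],nums[5] → [7, 8, 9, 6, 15, 12, 14, 5, 10]
j=6: nums[6]=14 > 10 → no swap
(after j=6) nums = [7, 8, 9, 6, 15, 12, 14, 5, 10]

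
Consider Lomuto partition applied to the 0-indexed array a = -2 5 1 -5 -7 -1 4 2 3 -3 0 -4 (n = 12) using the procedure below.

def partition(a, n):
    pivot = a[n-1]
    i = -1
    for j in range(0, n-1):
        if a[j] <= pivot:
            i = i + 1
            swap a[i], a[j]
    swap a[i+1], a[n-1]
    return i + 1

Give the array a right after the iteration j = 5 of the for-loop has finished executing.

pivot = a[11] = -4; i = -1
j=0: a[0]=-2 > -4 → no swap
j=1: a[1]=5 > -4 → no swap
j=2: a[2]=1 > -4 → no swap
j=3: a[3]=-5 ≤ -4 → i=0, swap a[0],a[3] → -5 5 1 -2 -7 -1 4 2 3 -3 0 -4
j=4: a[4]=-7 ≤ -4 → i=1, swap a[1],a[4] → -5 -7 1 -2 5 -1 4 2 3 -3 0 -4
j=5: a[5]=-1 > -4 → no swap
(after j=5) a = -5 -7 1 -2 5 -1 4 2 3 -3 0 -4

-5 -7 1 -2 5 -1 4 2 3 -3 0 -4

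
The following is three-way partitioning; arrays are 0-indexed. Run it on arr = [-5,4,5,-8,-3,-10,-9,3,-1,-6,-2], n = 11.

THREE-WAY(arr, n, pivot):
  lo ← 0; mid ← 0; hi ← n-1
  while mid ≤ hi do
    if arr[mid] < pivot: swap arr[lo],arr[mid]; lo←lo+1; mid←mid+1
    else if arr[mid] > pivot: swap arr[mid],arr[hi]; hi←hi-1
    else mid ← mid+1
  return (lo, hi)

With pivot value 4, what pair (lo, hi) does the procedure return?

(9, 9)

lo=0 mid=0 hi=10
-5<4: swap(0,0), lo=1 mid=1 ⇒ [-5,4,5,-8,-3,-10,-9,3,-1,-6,-2]
4=4: mid=2
5>4: swap(2,10), hi=9 ⇒ [-5,4,-2,-8,-3,-10,-9,3,-1,-6,5]
-2<4: swap(1,2), lo=2 mid=3 ⇒ [-5,-2,4,-8,-3,-10,-9,3,-1,-6,5]
-8<4: swap(2,3), lo=3 mid=4 ⇒ [-5,-2,-8,4,-3,-10,-9,3,-1,-6,5]
-3<4: swap(3,4), lo=4 mid=5 ⇒ [-5,-2,-8,-3,4,-10,-9,3,-1,-6,5]
-10<4: swap(4,5), lo=5 mid=6 ⇒ [-5,-2,-8,-3,-10,4,-9,3,-1,-6,5]
-9<4: swap(5,6), lo=6 mid=7 ⇒ [-5,-2,-8,-3,-10,-9,4,3,-1,-6,5]
3<4: swap(6,7), lo=7 mid=8 ⇒ [-5,-2,-8,-3,-10,-9,3,4,-1,-6,5]
-1<4: swap(7,8), lo=8 mid=9 ⇒ [-5,-2,-8,-3,-10,-9,3,-1,4,-6,5]
-6<4: swap(8,9), lo=9 mid=10 ⇒ [-5,-2,-8,-3,-10,-9,3,-1,-6,4,5]
done. lo=9 hi=9; arr=[-5,-2,-8,-3,-10,-9,3,-1,-6,4,5]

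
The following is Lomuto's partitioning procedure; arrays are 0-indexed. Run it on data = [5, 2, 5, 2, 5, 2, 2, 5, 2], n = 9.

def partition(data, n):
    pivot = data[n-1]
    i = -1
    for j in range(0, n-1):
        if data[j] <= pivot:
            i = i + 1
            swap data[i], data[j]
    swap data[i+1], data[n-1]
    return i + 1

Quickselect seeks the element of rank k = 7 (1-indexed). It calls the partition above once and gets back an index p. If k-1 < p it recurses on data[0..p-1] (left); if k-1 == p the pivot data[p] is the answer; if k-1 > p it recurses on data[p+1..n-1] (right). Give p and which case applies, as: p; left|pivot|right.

pivot = data[8] = 2; i = -1
j=0: data[0]=5 > 2 → no swap
j=1: data[1]=2 ≤ 2 → i=0, swap data[0],data[1] → [2, 5, 5, 2, 5, 2, 2, 5, 2]
j=2: data[2]=5 > 2 → no swap
j=3: data[3]=2 ≤ 2 → i=1, swap data[1],data[3] → [2, 2, 5, 5, 5, 2, 2, 5, 2]
j=4: data[4]=5 > 2 → no swap
j=5: data[5]=2 ≤ 2 → i=2, swap data[2],data[5] → [2, 2, 2, 5, 5, 5, 2, 5, 2]
j=6: data[6]=2 ≤ 2 → i=3, swap data[3],data[6] → [2, 2, 2, 2, 5, 5, 5, 5, 2]
j=7: data[7]=5 > 2 → no swap
final swap data[4],data[8] → [2, 2, 2, 2, 2, 5, 5, 5, 5]; return 4
p = 4; k-1 = 6 > 4 ⇒ right

4; right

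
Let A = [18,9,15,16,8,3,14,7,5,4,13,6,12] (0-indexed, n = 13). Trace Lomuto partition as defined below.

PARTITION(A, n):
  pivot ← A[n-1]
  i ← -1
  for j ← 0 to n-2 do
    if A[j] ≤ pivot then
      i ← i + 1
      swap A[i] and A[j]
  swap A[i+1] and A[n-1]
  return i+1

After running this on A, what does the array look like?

pivot=12, i=-1
j=0: 18>12, skip
j=1: 9≤12, i=0, swap(0,1) ⇒ [9,18,15,16,8,3,14,7,5,4,13,6,12]
j=2: 15>12, skip
j=3: 16>12, skip
j=4: 8≤12, i=1, swap(1,4) ⇒ [9,8,15,16,18,3,14,7,5,4,13,6,12]
j=5: 3≤12, i=2, swap(2,5) ⇒ [9,8,3,16,18,15,14,7,5,4,13,6,12]
j=6: 14>12, skip
j=7: 7≤12, i=3, swap(3,7) ⇒ [9,8,3,7,18,15,14,16,5,4,13,6,12]
j=8: 5≤12, i=4, swap(4,8) ⇒ [9,8,3,7,5,15,14,16,18,4,13,6,12]
j=9: 4≤12, i=5, swap(5,9) ⇒ [9,8,3,7,5,4,14,16,18,15,13,6,12]
j=10: 13>12, skip
j=11: 6≤12, i=6, swap(6,11) ⇒ [9,8,3,7,5,4,6,16,18,15,13,14,12]
swap(7,12) ⇒ [9,8,3,7,5,4,6,12,18,15,13,14,16]; return 7

[9,8,3,7,5,4,6,12,18,15,13,14,16]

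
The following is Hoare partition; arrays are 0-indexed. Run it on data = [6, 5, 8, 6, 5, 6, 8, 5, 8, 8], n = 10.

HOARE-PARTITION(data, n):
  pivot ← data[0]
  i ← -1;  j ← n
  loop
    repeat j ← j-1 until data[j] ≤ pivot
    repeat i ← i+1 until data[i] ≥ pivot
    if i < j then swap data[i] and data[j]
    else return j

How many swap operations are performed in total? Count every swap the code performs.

pivot = data[0] = 6; i = -1, j = 10
j→7 (data[7]=5≤6), i→0 (data[0]=6≥6); i<j, swap → [5, 5, 8, 6, 5, 6, 8, 6, 8, 8]
j→5 (data[5]=6≤6), i→2 (data[2]=8≥6); i<j, swap → [5, 5, 6, 6, 5, 8, 8, 6, 8, 8]
j→4 (data[4]=5≤6), i→3 (data[3]=6≥6); i<j, swap → [5, 5, 6, 5, 6, 8, 8, 6, 8, 8]
j→3, i→4; i≥j, return j=3. data = [5, 5, 6, 5, 6, 8, 8, 6, 8, 8]

3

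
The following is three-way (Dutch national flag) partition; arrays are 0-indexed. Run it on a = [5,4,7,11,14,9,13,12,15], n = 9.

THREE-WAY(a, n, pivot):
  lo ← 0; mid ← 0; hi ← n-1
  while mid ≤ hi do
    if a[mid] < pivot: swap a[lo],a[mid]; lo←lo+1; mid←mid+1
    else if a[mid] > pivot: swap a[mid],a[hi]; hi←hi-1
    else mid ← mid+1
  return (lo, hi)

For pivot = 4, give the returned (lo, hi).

lo=0 mid=0 hi=8
5>4: swap(0,8), hi=7 ⇒ [15,4,7,11,14,9,13,12,5]
15>4: swap(0,7), hi=6 ⇒ [12,4,7,11,14,9,13,15,5]
12>4: swap(0,6), hi=5 ⇒ [13,4,7,11,14,9,12,15,5]
13>4: swap(0,5), hi=4 ⇒ [9,4,7,11,14,13,12,15,5]
9>4: swap(0,4), hi=3 ⇒ [14,4,7,11,9,13,12,15,5]
14>4: swap(0,3), hi=2 ⇒ [11,4,7,14,9,13,12,15,5]
11>4: swap(0,2), hi=1 ⇒ [7,4,11,14,9,13,12,15,5]
7>4: swap(0,1), hi=0 ⇒ [4,7,11,14,9,13,12,15,5]
4=4: mid=1
done. lo=0 hi=0; a=[4,7,11,14,9,13,12,15,5]

(0, 0)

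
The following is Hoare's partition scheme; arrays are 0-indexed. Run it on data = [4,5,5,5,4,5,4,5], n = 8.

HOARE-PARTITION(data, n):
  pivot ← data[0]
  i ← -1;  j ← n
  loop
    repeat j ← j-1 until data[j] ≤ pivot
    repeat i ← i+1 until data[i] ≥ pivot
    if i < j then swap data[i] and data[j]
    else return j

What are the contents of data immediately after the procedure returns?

[4,4,5,5,5,5,4,5]

pivot = data[0] = 4; i = -1, j = 8
j→6 (data[6]=4≤4), i→0 (data[0]=4≥4); i<j, swap → [4,5,5,5,4,5,4,5]
j→4 (data[4]=4≤4), i→1 (data[1]=5≥4); i<j, swap → [4,4,5,5,5,5,4,5]
j→1, i→2; i≥j, return j=1. data = [4,4,5,5,5,5,4,5]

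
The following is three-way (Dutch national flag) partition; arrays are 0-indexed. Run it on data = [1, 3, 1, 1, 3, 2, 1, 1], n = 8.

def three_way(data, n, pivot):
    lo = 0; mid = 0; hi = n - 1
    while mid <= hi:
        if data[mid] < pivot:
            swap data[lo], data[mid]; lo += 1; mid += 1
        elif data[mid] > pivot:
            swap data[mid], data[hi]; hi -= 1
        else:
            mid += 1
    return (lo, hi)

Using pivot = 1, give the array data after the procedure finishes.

[1, 1, 1, 1, 1, 2, 3, 3]

pivot = 1; lo=0, mid=0, hi=7
data[mid]=1=1: mid=1
data[mid]=3>1: swap data[1],data[7]; hi=6 → [1, 1, 1, 1, 3, 2, 1, 3]
data[mid]=1=1: mid=2
data[mid]=1=1: mid=3
data[mid]=1=1: mid=4
data[mid]=3>1: swap data[4],data[6]; hi=5 → [1, 1, 1, 1, 1, 2, 3, 3]
data[mid]=1=1: mid=5
data[mid]=2>1: swap data[5],data[5]; hi=4 → [1, 1, 1, 1, 1, 2, 3, 3]
end: lo=0, hi=4; data = [1, 1, 1, 1, 1, 2, 3, 3]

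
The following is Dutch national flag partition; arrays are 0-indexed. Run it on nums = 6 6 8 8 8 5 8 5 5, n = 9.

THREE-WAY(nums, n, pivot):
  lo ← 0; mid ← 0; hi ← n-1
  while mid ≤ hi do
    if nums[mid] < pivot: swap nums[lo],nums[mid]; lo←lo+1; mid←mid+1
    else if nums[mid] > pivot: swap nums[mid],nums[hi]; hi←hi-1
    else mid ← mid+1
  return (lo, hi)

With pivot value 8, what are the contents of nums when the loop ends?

6 6 5 5 5 8 8 8 8

pivot = 8; lo=0, mid=0, hi=8
nums[mid]=6<8: swap nums[0],nums[0]; lo=1,mid=1 → 6 6 8 8 8 5 8 5 5
nums[mid]=6<8: swap nums[1],nums[1]; lo=2,mid=2 → 6 6 8 8 8 5 8 5 5
nums[mid]=8=8: mid=3
nums[mid]=8=8: mid=4
nums[mid]=8=8: mid=5
nums[mid]=5<8: swap nums[2],nums[5]; lo=3,mid=6 → 6 6 5 8 8 8 8 5 5
nums[mid]=8=8: mid=7
nums[mid]=5<8: swap nums[3],nums[7]; lo=4,mid=8 → 6 6 5 5 8 8 8 8 5
nums[mid]=5<8: swap nums[4],nums[8]; lo=5,mid=9 → 6 6 5 5 5 8 8 8 8
end: lo=5, hi=8; nums = 6 6 5 5 5 8 8 8 8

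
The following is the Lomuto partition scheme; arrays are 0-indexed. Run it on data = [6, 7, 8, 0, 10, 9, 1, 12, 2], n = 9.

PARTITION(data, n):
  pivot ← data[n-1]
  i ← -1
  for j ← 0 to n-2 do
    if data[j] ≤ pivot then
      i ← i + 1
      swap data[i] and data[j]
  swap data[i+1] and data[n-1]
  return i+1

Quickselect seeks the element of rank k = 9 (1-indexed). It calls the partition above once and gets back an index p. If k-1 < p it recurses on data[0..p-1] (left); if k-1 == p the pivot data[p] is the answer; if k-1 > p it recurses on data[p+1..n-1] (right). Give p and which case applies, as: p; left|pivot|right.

2; right

pivot = data[8] = 2; i = -1
j=0: data[0]=6 > 2 → no swap
j=1: data[1]=7 > 2 → no swap
j=2: data[2]=8 > 2 → no swap
j=3: data[3]=0 ≤ 2 → i=0, swap data[0],data[3] → [0, 7, 8, 6, 10, 9, 1, 12, 2]
j=4: data[4]=10 > 2 → no swap
j=5: data[5]=9 > 2 → no swap
j=6: data[6]=1 ≤ 2 → i=1, swap data[1],data[6] → [0, 1, 8, 6, 10, 9, 7, 12, 2]
j=7: data[7]=12 > 2 → no swap
final swap data[2],data[8] → [0, 1, 2, 6, 10, 9, 7, 12, 8]; return 2
p = 2; k-1 = 8 > 2 ⇒ right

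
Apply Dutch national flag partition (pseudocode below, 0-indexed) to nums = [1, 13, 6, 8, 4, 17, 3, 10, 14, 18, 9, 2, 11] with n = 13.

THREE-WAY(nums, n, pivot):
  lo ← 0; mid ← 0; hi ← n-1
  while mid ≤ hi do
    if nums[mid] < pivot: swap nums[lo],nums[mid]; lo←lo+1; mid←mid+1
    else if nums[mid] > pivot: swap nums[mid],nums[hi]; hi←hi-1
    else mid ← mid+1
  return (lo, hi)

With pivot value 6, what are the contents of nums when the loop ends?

[1, 2, 3, 4, 6, 17, 10, 14, 18, 9, 8, 11, 13]

lo=0 mid=0 hi=12
1<6: swap(0,0), lo=1 mid=1 ⇒ [1, 13, 6, 8, 4, 17, 3, 10, 14, 18, 9, 2, 11]
13>6: swap(1,12), hi=11 ⇒ [1, 11, 6, 8, 4, 17, 3, 10, 14, 18, 9, 2, 13]
11>6: swap(1,11), hi=10 ⇒ [1, 2, 6, 8, 4, 17, 3, 10, 14, 18, 9, 11, 13]
2<6: swap(1,1), lo=2 mid=2 ⇒ [1, 2, 6, 8, 4, 17, 3, 10, 14, 18, 9, 11, 13]
6=6: mid=3
8>6: swap(3,10), hi=9 ⇒ [1, 2, 6, 9, 4, 17, 3, 10, 14, 18, 8, 11, 13]
9>6: swap(3,9), hi=8 ⇒ [1, 2, 6, 18, 4, 17, 3, 10, 14, 9, 8, 11, 13]
18>6: swap(3,8), hi=7 ⇒ [1, 2, 6, 14, 4, 17, 3, 10, 18, 9, 8, 11, 13]
14>6: swap(3,7), hi=6 ⇒ [1, 2, 6, 10, 4, 17, 3, 14, 18, 9, 8, 11, 13]
10>6: swap(3,6), hi=5 ⇒ [1, 2, 6, 3, 4, 17, 10, 14, 18, 9, 8, 11, 13]
3<6: swap(2,3), lo=3 mid=4 ⇒ [1, 2, 3, 6, 4, 17, 10, 14, 18, 9, 8, 11, 13]
4<6: swap(3,4), lo=4 mid=5 ⇒ [1, 2, 3, 4, 6, 17, 10, 14, 18, 9, 8, 11, 13]
17>6: swap(5,5), hi=4 ⇒ [1, 2, 3, 4, 6, 17, 10, 14, 18, 9, 8, 11, 13]
done. lo=4 hi=4; nums=[1, 2, 3, 4, 6, 17, 10, 14, 18, 9, 8, 11, 13]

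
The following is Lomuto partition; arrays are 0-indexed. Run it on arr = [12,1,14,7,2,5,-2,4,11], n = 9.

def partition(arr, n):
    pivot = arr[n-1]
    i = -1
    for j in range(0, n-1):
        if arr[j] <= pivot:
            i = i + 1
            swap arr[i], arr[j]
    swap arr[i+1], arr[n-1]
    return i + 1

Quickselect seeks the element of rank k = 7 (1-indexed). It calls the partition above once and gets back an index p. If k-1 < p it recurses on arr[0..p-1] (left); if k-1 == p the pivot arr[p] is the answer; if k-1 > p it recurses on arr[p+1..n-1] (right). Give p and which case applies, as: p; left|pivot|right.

pivot=11, i=-1
j=0: 12>11, skip
j=1: 1≤11, i=0, swap(0,1) ⇒ [1,12,14,7,2,5,-2,4,11]
j=2: 14>11, skip
j=3: 7≤11, i=1, swap(1,3) ⇒ [1,7,14,12,2,5,-2,4,11]
j=4: 2≤11, i=2, swap(2,4) ⇒ [1,7,2,12,14,5,-2,4,11]
j=5: 5≤11, i=3, swap(3,5) ⇒ [1,7,2,5,14,12,-2,4,11]
j=6: -2≤11, i=4, swap(4,6) ⇒ [1,7,2,5,-2,12,14,4,11]
j=7: 4≤11, i=5, swap(5,7) ⇒ [1,7,2,5,-2,4,14,12,11]
swap(6,8) ⇒ [1,7,2,5,-2,4,11,12,14]; return 6
p = 6; k-1 = 6 == 6 ⇒ pivot

6; pivot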